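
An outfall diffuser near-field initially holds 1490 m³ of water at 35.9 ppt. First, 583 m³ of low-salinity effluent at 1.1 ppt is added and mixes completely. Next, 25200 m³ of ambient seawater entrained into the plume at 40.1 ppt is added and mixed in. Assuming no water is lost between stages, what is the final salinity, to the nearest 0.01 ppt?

Weighted by volume,
Initial salt = 1,490×35.9 = 53,491
After stage 1: salt = 53,491 + 583×1.1 = 54,132.3; volume = 2,073 m³; S = 26.113 ppt
After stage 2: salt = 54,132.3 + 25,200×40.1 = 1,064,652.3; volume = 27,273 m³
S = 1,064,652.3 / 27,273 = 39.0369 ppt

39.04 ppt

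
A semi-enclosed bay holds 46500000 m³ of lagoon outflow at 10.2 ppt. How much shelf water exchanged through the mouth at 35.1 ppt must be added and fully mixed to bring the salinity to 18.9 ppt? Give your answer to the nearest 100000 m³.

25000000 m³

Salt balance: 46,500,000×10.2 + V×35.1 = (46,500,000+V)×18.9
474,300,000 + 35.1V = 878,850,000 + 18.9V
404,550,000 = 16.2V
V = 24,972,222.22 m³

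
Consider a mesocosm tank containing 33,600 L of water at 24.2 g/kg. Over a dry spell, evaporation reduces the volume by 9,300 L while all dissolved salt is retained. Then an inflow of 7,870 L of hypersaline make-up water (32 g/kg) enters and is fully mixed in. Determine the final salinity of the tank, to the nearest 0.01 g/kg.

33.10 g/kg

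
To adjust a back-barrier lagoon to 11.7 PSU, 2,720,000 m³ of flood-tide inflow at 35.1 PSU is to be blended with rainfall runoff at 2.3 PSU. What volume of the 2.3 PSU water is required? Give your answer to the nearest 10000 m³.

6770000 m³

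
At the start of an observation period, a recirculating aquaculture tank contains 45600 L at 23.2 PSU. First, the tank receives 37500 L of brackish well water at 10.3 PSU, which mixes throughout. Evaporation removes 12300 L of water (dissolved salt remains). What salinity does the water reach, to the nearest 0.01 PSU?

20.40 PSU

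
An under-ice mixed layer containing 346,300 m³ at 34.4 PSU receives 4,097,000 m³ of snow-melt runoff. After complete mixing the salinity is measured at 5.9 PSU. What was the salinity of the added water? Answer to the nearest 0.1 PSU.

Salt balance: 346,300×34.4 + 4,097,000×S = 4,443,300×5.9
11,912,720 + 4,097,000·S = 26,215,470
S = (26,215,470 − 11,912,720) / 4,097,000 = 3.491 PSU

3.5 PSU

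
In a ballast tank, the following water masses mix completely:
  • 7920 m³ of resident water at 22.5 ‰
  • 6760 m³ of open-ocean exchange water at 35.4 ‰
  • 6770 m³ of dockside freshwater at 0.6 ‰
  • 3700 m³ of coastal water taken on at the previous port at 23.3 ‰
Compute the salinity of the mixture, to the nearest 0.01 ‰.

Weighted by volume,
salt = 7,920×22.5 + 6,760×35.4 + 6,770×0.6 + 3,700×23.3 = 178,200 + 239,304 + 4,062 + 86,210 = 507,776
volume = 7,920 + 6,760 + 6,770 + 3,700 = 25,150 m³
S = 507,776 / 25,150 = 20.1899 ‰

20.19 ‰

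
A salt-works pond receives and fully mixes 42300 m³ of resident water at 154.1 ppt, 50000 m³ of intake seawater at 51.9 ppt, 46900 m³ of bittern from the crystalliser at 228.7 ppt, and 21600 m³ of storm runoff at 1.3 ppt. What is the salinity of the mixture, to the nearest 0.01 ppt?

123.55 ppt

Conserving salt mass:
salt = 42,300×154.1 + 50,000×51.9 + 46,900×228.7 + 21,600×1.3 = 6,518,430 + 2,595,000 + 10,726,030 + 28,080 = 19,867,540
volume = 42,300 + 50,000 + 46,900 + 21,600 = 160,800 m³
S = 19,867,540 / 160,800 = 123.5544 ppt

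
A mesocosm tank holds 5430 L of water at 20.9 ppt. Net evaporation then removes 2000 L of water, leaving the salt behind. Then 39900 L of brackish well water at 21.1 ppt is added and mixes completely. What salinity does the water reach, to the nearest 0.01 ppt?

22.05 ppt

After evaporation: salt = 5,430×20.9 = 113,487; volume = 5,430 − 2,000 = 3,430 L
After mixing: salt = 113,487 + 39,900×21.1 = 955,377; volume = 3,430 + 39,900 = 43,330 L
S = 955,377 / 43,330 = 22.0489 ppt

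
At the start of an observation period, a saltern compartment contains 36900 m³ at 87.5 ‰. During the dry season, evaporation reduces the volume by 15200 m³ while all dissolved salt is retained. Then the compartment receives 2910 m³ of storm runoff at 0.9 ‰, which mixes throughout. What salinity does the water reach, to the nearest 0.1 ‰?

131.3 ‰

After evaporation: salt = 36,900×87.5 = 3,228,750; volume = 36,900 − 15,200 = 21,700 m³
After mixing: salt = 3,228,750 + 2,910×0.9 = 3,231,369; volume = 21,700 + 2,910 = 24,610 m³
S = 3,231,369 / 24,610 = 131.3031 ‰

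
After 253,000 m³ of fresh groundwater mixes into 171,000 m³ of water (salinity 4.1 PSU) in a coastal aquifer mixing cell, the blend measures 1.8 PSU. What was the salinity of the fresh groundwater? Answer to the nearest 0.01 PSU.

0.25 PSU

Salt balance: 171,000×4.1 + 253,000×S = 424,000×1.8
701,100 + 253,000·S = 763,200
S = (763,200 − 701,100) / 253,000 = 0.2455 PSU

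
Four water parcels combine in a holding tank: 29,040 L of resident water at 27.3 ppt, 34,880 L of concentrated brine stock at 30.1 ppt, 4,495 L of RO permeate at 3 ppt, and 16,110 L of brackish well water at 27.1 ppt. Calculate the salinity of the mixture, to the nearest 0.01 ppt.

Mass of salt is conserved:
salt = 29,040×27.3 + 34,880×30.1 + 4,495×3 + 16,110×27.1 = 792,792 + 1,049,888 + 13,485 + 436,581 = 2,292,746
volume = 29,040 + 34,880 + 4,495 + 16,110 = 84,525 L
S = 2,292,746 / 84,525 = 27.1251 ppt

27.13 ppt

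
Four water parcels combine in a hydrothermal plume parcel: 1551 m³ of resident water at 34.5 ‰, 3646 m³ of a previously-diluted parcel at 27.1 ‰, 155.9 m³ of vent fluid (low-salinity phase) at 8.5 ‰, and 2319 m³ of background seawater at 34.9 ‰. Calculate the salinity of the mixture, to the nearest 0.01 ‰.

By conservation of dissolved salt,
salt = 1,551×34.5 + 3,646×27.1 + 155.9×8.5 + 2,319×34.9 = 53,509.5 + 98,806.6 + 1,325.15 + 80,933.1 = 234,574.35
volume = 1,551 + 3,646 + 155.9 + 2,319 = 7,671.9 m³
S = 234,574.35 / 7,671.9 = 30.5758 ‰

30.58 ‰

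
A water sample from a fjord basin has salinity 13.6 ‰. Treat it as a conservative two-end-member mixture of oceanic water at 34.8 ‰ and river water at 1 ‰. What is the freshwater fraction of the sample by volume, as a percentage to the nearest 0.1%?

62.7%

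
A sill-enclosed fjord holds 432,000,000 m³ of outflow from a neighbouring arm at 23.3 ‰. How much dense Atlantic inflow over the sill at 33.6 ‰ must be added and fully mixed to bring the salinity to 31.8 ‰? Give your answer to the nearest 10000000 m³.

2040000000 m³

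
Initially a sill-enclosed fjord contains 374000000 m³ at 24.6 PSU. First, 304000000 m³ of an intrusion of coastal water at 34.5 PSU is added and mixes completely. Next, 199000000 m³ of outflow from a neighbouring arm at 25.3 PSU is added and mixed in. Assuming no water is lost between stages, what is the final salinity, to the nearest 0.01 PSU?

Total salt / total volume:
Initial salt = 374,000,000×24.6 = 9,200,400,000
After stage 1: salt = 9,200,400,000 + 304,000,000×34.5 = 19,688,400,000; volume = 678,000,000 m³; S = 29.039 PSU
After stage 2: salt = 19,688,400,000 + 199,000,000×25.3 = 24,723,100,000; volume = 877,000,000 m³
S = 24,723,100,000 / 877,000,000 = 28.1905 PSU

28.19 PSU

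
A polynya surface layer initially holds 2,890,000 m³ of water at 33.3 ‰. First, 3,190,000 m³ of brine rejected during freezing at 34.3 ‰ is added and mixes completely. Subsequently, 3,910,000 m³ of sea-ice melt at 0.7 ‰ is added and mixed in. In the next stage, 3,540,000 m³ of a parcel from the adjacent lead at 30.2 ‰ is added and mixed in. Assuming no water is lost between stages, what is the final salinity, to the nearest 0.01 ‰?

Weighted by volume,
Initial salt = 2,890,000×33.3 = 96,237,000
After stage 1: salt = 96,237,000 + 3,190,000×34.3 = 205,654,000; volume = 6,080,000 m³; S = 33.825 ‰
After stage 2: salt = 205,654,000 + 3,910,000×0.7 = 208,391,000; volume = 9,990,000 m³; S = 20.86 ‰
After stage 3: salt = 208,391,000 + 3,540,000×30.2 = 315,299,000; volume = 13,530,000 m³
S = 315,299,000 / 13,530,000 = 23.3037 ‰

23.30 ‰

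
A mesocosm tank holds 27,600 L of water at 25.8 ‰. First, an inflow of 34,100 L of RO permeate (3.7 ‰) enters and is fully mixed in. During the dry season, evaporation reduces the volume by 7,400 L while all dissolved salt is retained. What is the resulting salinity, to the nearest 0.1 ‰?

After mixing: salt = 27,600×25.8 + 34,100×3.7 = 838,250; volume = 61,700 L
After evaporation: salt unchanged = 838,250; volume = 61,700 − 7,400 = 54,300 L
S = 838,250 / 54,300 = 15.4374 ‰

15.4 ‰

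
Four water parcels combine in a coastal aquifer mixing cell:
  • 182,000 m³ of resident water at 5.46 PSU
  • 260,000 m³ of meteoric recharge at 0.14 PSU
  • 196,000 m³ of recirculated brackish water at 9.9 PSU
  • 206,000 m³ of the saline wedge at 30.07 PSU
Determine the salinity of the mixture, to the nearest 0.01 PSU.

10.86 PSU

Total salt / total volume:
salt = 182,000×5.46 + 260,000×0.14 + 196,000×9.9 + 206,000×30.07 = 993,720 + 36,400 + 1,940,400 + 6,194,420 = 9,164,940
volume = 182,000 + 260,000 + 196,000 + 206,000 = 844,000 m³
S = 9,164,940 / 844,000 = 10.8589 PSU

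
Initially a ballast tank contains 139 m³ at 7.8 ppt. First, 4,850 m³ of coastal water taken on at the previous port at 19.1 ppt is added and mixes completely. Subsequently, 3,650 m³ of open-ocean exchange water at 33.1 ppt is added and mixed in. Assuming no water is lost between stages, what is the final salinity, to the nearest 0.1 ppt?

By conservation of dissolved salt,
Initial salt = 139×7.8 = 1,084.2
After stage 1: salt = 1,084.2 + 4,850×19.1 = 93,719.2; volume = 4,989 m³; S = 18.785 ppt
After stage 2: salt = 93,719.2 + 3,650×33.1 = 214,534.2; volume = 8,639 m³
S = 214,534.2 / 8,639 = 24.8332 ppt

24.8 ppt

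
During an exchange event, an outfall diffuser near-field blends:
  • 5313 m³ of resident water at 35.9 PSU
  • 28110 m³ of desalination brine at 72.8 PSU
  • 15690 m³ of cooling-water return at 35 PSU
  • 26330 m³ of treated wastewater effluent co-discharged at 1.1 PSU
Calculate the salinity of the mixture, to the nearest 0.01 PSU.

Total salt / total volume:
salt = 5,313×35.9 + 28,110×72.8 + 15,690×35 + 26,330×1.1 = 190,736.7 + 2,046,408 + 549,150 + 28,963 = 2,815,257.7
volume = 5,313 + 28,110 + 15,690 + 26,330 = 75,443 m³
S = 2,815,257.7 / 75,443 = 37.3164 PSU

37.32 PSU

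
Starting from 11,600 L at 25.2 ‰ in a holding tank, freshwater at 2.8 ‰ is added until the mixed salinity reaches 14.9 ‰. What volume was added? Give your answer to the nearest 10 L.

9870 L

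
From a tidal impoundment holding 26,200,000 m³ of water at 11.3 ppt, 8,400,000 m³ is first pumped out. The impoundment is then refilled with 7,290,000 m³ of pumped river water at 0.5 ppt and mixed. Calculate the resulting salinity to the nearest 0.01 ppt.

Remaining after removal: 17,800,000 m³ at 11.3 ppt (salt = 201,140,000)
After addition: salt = 201,140,000 + 7,290,000×0.5 = 204,785,000; volume = 25,090,000 m³
S = 204,785,000 / 25,090,000 = 8.162 ppt

8.16 ppt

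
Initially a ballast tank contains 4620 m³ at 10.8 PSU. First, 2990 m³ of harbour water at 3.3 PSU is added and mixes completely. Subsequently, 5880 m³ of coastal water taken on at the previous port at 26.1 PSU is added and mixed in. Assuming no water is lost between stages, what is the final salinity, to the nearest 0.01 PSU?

15.81 PSU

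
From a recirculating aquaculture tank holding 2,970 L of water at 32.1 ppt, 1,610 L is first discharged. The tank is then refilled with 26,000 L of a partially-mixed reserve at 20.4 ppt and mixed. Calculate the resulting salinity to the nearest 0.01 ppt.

20.98 ppt

Remaining after removal: 1,360 L at 32.1 ppt (salt = 43,656)
After addition: salt = 43,656 + 26,000×20.4 = 574,056; volume = 27,360 L
S = 574,056 / 27,360 = 20.9816 ppt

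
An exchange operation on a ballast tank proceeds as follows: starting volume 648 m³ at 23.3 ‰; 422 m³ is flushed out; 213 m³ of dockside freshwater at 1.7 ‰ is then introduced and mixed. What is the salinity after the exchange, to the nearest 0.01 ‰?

12.82 ‰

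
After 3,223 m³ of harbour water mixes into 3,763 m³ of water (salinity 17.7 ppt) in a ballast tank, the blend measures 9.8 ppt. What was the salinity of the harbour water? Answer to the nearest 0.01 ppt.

0.58 ppt

Salt balance: 3,763×17.7 + 3,223×S = 6,986×9.8
66,605.1 + 3,223·S = 68,462.8
S = (68,462.8 − 66,605.1) / 3,223 = 0.5764 ppt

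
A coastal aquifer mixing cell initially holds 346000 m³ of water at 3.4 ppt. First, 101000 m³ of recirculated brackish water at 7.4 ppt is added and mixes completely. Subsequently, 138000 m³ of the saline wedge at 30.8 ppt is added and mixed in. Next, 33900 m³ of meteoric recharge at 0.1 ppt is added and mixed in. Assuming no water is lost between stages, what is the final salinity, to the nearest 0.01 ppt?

9.98 ppt

By conservation of dissolved salt,
Initial salt = 346,000×3.4 = 1,176,400
After stage 1: salt = 1,176,400 + 101,000×7.4 = 1,923,800; volume = 447,000 m³; S = 4.304 ppt
After stage 2: salt = 1,923,800 + 138,000×30.8 = 6,174,200; volume = 585,000 m³; S = 10.554 ppt
After stage 3: salt = 6,174,200 + 33,900×0.1 = 6,177,590; volume = 618,900 m³
S = 6,177,590 / 618,900 = 9.9816 ppt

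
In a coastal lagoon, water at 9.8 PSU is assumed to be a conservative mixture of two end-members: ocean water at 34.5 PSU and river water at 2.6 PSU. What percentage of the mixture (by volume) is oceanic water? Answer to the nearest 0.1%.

Let g be the oceanic fraction. Salt balance per unit volume:
g×34.5 + (1−g)×2.6 = 9.8
g = (9.8 − 2.6) / (34.5 − 2.6) = 7.2/31.9 = 0.2257

22.6%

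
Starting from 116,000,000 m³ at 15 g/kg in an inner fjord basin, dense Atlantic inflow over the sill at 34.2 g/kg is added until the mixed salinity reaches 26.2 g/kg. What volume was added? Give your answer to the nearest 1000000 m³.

Salt balance: 116,000,000×15 + V×34.2 = (116,000,000+V)×26.2
1,740,000,000 + 34.2V = 3,039,200,000 + 26.2V
1,299,200,000 = 8V
V = 162,400,000 m³

162000000 m³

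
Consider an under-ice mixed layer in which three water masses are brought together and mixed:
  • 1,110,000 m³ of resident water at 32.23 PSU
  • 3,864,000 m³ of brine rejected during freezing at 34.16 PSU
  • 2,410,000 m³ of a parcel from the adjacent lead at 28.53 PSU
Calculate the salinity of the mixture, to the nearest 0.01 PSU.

Weighted by volume,
salt = 1,110,000×32.23 + 3,864,000×34.16 + 2,410,000×28.53 = 35,775,300 + 131,994,240 + 68,757,300 = 236,526,840
volume = 1,110,000 + 3,864,000 + 2,410,000 = 7,384,000 m³
S = 236,526,840 / 7,384,000 = 32.0323 PSU

32.03 PSU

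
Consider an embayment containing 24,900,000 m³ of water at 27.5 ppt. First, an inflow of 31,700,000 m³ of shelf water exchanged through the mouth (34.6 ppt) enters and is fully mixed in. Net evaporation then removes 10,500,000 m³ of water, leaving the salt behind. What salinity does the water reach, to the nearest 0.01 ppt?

After mixing: salt = 24,900,000×27.5 + 31,700,000×34.6 = 1,781,570,000; volume = 56,600,000 m³
After evaporation: salt unchanged = 1,781,570,000; volume = 56,600,000 − 10,500,000 = 46,100,000 m³
S = 1,781,570,000 / 46,100,000 = 38.6458 ppt

38.65 ppt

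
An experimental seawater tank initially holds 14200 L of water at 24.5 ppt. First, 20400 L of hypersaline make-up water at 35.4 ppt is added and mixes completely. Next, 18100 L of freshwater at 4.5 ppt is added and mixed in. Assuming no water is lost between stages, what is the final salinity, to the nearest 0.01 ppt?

21.85 ppt

Mass of salt is conserved:
Initial salt = 14,200×24.5 = 347,900
After stage 1: salt = 347,900 + 20,400×35.4 = 1,070,060; volume = 34,600 L; S = 30.927 ppt
After stage 2: salt = 1,070,060 + 18,100×4.5 = 1,151,510; volume = 52,700 L
S = 1,151,510 / 52,700 = 21.8503 ppt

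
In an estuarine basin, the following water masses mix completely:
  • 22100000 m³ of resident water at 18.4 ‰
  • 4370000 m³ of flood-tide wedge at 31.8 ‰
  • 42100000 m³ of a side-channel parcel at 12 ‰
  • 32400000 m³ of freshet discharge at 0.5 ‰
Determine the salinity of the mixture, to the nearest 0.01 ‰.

10.57 ‰

Conserving salt mass:
salt = 22,100,000×18.4 + 4,370,000×31.8 + 42,100,000×12 + 32,400,000×0.5 = 406,640,000 + 138,966,000 + 505,200,000 + 16,200,000 = 1,067,006,000
volume = 22,100,000 + 4,370,000 + 42,100,000 + 32,400,000 = 100,970,000 m³
S = 1,067,006,000 / 100,970,000 = 10.5676 ‰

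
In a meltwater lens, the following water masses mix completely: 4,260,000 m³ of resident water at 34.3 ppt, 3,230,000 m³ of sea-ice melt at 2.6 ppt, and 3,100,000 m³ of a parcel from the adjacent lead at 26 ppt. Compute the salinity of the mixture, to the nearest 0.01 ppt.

22.20 ppt

Salt balance:
salt = 4,260,000×34.3 + 3,230,000×2.6 + 3,100,000×26 = 146,118,000 + 8,398,000 + 80,600,000 = 235,116,000
volume = 4,260,000 + 3,230,000 + 3,100,000 = 10,590,000 m³
S = 235,116,000 / 10,590,000 = 22.2017 ppt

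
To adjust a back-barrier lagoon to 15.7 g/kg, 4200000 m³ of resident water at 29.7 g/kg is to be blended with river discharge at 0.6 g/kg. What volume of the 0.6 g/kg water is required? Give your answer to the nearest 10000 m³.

Salt balance: 4,200,000×29.7 + V×0.6 = (4,200,000+V)×15.7
124,740,000 + 0.6V = 65,940,000 + 15.7V
58,800,000 = 15.1V
V = 3,894,039.74 m³

3890000 m³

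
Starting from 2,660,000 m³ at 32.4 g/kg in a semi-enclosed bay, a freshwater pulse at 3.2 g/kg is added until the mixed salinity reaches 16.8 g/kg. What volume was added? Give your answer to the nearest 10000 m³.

3050000 m³

Salt balance: 2,660,000×32.4 + V×3.2 = (2,660,000+V)×16.8
86,184,000 + 3.2V = 44,688,000 + 16.8V
41,496,000 = 13.6V
V = 3,051,176.47 m³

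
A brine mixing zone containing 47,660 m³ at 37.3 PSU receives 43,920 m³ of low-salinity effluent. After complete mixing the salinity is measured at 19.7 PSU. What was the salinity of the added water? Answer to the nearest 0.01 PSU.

0.60 PSU

Salt balance: 47,660×37.3 + 43,920×S = 91,580×19.7
1,777,718 + 43,920·S = 1,804,126
S = (1,804,126 − 1,777,718) / 43,920 = 0.6013 PSU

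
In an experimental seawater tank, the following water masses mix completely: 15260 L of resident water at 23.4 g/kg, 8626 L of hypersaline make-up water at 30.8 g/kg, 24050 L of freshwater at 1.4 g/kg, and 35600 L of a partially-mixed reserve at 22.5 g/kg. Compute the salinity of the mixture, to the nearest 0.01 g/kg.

17.45 g/kg

Conserving salt mass:
salt = 15,260×23.4 + 8,626×30.8 + 24,050×1.4 + 35,600×22.5 = 357,084 + 265,680.8 + 33,670 + 801,000 = 1,457,434.8
volume = 15,260 + 8,626 + 24,050 + 35,600 = 83,536 L
S = 1,457,434.8 / 83,536 = 17.4468 g/kg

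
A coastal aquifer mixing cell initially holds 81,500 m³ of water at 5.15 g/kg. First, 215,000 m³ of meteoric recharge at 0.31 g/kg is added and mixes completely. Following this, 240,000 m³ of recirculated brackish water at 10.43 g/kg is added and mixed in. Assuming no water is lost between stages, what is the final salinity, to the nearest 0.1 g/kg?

Mass of salt is conserved:
Initial salt = 81,500×5.15 = 419,725
After stage 1: salt = 419,725 + 215,000×0.31 = 486,375; volume = 296,500 m³; S = 1.64 g/kg
After stage 2: salt = 486,375 + 240,000×10.43 = 2,989,575; volume = 536,500 m³
S = 2,989,575 / 536,500 = 5.5724 g/kg

5.6 g/kg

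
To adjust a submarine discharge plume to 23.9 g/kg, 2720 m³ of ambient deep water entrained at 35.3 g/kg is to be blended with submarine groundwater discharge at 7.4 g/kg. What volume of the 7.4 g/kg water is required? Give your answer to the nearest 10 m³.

Salt balance: 2,720×35.3 + V×7.4 = (2,720+V)×23.9
96,016 + 7.4V = 65,008 + 23.9V
31,008 = 16.5V
V = 1,879.27 m³

1880 m³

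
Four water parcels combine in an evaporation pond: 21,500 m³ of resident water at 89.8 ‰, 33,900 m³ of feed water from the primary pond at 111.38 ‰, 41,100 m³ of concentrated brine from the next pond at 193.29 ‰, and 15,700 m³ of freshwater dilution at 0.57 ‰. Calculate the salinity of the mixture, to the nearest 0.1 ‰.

121.7 ‰

Conserving salt mass:
salt = 21,500×89.8 + 33,900×111.38 + 41,100×193.29 + 15,700×0.57 = 1,930,700 + 3,775,782 + 7,944,219 + 8,949 = 13,659,650
volume = 21,500 + 33,900 + 41,100 + 15,700 = 112,200 m³
S = 13,659,650 / 112,200 = 121.744 ‰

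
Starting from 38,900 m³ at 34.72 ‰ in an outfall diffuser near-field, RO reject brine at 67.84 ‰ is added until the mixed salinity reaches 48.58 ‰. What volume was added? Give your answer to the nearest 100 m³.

Salt balance: 38,900×34.72 + V×67.84 = (38,900+V)×48.58
1,350,608 + 67.84V = 1,889,762 + 48.58V
539,154 = 19.26V
V = 27,993.46 m³

28000 m³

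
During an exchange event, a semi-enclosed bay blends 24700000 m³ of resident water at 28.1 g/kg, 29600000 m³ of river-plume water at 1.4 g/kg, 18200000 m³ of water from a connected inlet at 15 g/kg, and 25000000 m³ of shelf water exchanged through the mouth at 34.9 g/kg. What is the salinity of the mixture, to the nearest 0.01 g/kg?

Salt balance:
salt = 24,700,000×28.1 + 29,600,000×1.4 + 18,200,000×15 + 25,000,000×34.9 = 694,070,000 + 41,440,000 + 273,000,000 + 872,500,000 = 1,881,010,000
volume = 24,700,000 + 29,600,000 + 18,200,000 + 25,000,000 = 97,500,000 m³
S = 1,881,010,000 / 97,500,000 = 19.2924 g/kg

19.29 g/kg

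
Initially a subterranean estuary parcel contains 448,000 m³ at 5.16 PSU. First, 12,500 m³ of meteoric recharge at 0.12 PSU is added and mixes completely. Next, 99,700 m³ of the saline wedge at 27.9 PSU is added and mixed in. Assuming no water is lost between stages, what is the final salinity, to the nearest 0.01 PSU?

Total salt / total volume:
Initial salt = 448,000×5.16 = 2,311,680
After stage 1: salt = 2,311,680 + 12,500×0.12 = 2,313,180; volume = 460,500 m³; S = 5.023 PSU
After stage 2: salt = 2,313,180 + 99,700×27.9 = 5,094,810; volume = 560,200 m³
S = 5,094,810 / 560,200 = 9.0946 PSU

9.09 PSU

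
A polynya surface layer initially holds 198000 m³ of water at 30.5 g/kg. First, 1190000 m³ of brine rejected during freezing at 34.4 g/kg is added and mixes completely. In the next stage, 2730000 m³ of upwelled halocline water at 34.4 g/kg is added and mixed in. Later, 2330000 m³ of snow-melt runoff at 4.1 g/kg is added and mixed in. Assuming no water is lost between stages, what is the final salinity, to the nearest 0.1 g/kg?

23.3 g/kg

Mass of salt is conserved:
Initial salt = 198,000×30.5 = 6,039,000
After stage 1: salt = 6,039,000 + 1,190,000×34.4 = 46,975,000; volume = 1,388,000 m³; S = 33.844 g/kg
After stage 2: salt = 46,975,000 + 2,730,000×34.4 = 140,887,000; volume = 4,118,000 m³; S = 34.212 g/kg
After stage 3: salt = 140,887,000 + 2,330,000×4.1 = 150,440,000; volume = 6,448,000 m³
S = 150,440,000 / 6,448,000 = 23.3313 g/kg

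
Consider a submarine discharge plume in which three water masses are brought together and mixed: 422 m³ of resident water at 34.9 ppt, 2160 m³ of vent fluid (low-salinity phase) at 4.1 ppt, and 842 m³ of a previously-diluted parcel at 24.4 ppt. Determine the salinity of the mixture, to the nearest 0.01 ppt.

Weighted by volume,
salt = 422×34.9 + 2,160×4.1 + 842×24.4 = 14,727.8 + 8,856 + 20,544.8 = 44,128.6
volume = 422 + 2,160 + 842 = 3,424 m³
S = 44,128.6 / 3,424 = 12.888 ppt

12.89 ppt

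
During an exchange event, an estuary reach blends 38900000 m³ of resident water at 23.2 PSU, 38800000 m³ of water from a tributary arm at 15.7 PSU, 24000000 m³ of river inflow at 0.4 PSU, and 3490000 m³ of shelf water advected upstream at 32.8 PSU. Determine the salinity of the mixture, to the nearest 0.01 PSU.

15.55 PSU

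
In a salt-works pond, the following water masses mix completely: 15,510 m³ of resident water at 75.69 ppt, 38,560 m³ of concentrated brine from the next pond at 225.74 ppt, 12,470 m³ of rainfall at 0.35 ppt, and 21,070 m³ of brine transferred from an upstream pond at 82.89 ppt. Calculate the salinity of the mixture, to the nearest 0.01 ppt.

132.74 ppt

Salt balance:
salt = 15,510×75.69 + 38,560×225.74 + 12,470×0.35 + 21,070×82.89 = 1,173,951.9 + 8,704,534.4 + 4,364.5 + 1,746,492.3 = 11,629,343.1
volume = 15,510 + 38,560 + 12,470 + 21,070 = 87,610 m³
S = 11,629,343.1 / 87,610 = 132.7399 ppt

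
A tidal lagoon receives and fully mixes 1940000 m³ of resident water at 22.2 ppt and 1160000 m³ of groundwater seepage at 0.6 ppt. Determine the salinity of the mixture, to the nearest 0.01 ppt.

14.12 ppt

Conserving salt mass:
salt = 1,940,000×22.2 + 1,160,000×0.6 = 43,068,000 + 696,000 = 43,764,000
volume = 1,940,000 + 1,160,000 = 3,100,000 m³
S = 43,764,000 / 3,100,000 = 14.1174 ppt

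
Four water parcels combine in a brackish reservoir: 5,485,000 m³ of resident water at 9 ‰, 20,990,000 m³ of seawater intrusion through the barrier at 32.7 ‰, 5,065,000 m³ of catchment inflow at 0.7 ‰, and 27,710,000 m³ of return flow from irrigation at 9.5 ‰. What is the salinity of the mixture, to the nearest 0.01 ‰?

Mass of salt is conserved:
salt = 5,485,000×9 + 20,990,000×32.7 + 5,065,000×0.7 + 27,710,000×9.5 = 49,365,000 + 686,373,000 + 3,545,500 + 263,245,000 = 1,002,528,500
volume = 5,485,000 + 20,990,000 + 5,065,000 + 27,710,000 = 59,250,000 m³
S = 1,002,528,500 / 59,250,000 = 16.9203 ‰

16.92 ‰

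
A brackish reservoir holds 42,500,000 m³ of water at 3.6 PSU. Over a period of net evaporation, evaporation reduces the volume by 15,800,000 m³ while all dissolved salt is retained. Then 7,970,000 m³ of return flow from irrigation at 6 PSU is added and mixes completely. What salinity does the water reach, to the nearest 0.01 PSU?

5.79 PSU

After evaporation: salt = 42,500,000×3.6 = 153,000,000; volume = 42,500,000 − 15,800,000 = 26,700,000 m³
After mixing: salt = 153,000,000 + 7,970,000×6 = 200,820,000; volume = 26,700,000 + 7,970,000 = 34,670,000 m³
S = 200,820,000 / 34,670,000 = 5.7923 PSU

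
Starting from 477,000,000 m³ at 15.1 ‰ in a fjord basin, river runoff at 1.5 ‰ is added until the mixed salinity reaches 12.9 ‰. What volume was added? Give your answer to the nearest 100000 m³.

Salt balance: 477,000,000×15.1 + V×1.5 = (477,000,000+V)×12.9
7,202,700,000 + 1.5V = 6,153,300,000 + 12.9V
1,049,400,000 = 11.4V
V = 92,052,631.58 m³

92100000 m³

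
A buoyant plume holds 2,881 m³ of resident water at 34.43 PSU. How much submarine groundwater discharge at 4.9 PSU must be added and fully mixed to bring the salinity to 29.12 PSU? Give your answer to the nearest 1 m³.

632 m³

Salt balance: 2,881×34.43 + V×4.9 = (2,881+V)×29.12
99,192.83 + 4.9V = 83,894.72 + 29.12V
15,298.11 = 24.22V
V = 631.63 m³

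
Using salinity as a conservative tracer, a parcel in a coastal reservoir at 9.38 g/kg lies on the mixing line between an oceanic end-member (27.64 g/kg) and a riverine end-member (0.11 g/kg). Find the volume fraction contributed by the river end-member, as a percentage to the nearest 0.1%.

66.3%

Let f be the freshwater fraction. Salt balance per unit volume:
f×0.11 + (1−f)×27.64 = 9.38
f = (27.64 − 9.38) / (27.64 − 0.11) = 18.26/27.53 = 0.6633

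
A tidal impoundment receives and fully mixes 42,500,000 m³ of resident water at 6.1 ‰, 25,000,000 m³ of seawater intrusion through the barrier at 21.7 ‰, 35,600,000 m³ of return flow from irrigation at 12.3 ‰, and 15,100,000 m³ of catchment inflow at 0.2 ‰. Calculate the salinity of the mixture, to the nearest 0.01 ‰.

10.51 ‰

Salt balance:
salt = 42,500,000×6.1 + 25,000,000×21.7 + 35,600,000×12.3 + 15,100,000×0.2 = 259,250,000 + 542,500,000 + 437,880,000 + 3,020,000 = 1,242,650,000
volume = 42,500,000 + 25,000,000 + 35,600,000 + 15,100,000 = 118,200,000 m³
S = 1,242,650,000 / 118,200,000 = 10.5131 ‰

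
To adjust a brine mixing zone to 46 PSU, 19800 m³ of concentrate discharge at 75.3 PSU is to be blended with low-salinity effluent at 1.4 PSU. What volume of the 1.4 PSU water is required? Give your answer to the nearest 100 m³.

Salt balance: 19,800×75.3 + V×1.4 = (19,800+V)×46
1,490,940 + 1.4V = 910,800 + 46V
580,140 = 44.6V
V = 13,007.62 m³

13000 m³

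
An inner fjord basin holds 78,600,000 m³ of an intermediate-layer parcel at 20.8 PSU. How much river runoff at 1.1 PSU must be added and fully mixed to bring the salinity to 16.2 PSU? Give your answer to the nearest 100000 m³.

23900000 m³

Salt balance: 78,600,000×20.8 + V×1.1 = (78,600,000+V)×16.2
1,634,880,000 + 1.1V = 1,273,320,000 + 16.2V
361,560,000 = 15.1V
V = 23,944,370.86 m³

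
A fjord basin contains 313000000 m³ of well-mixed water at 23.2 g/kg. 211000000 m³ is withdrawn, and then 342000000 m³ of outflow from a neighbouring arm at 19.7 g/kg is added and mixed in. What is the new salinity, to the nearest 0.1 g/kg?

20.5 g/kg

Remaining after removal: 102,000,000 m³ at 23.2 g/kg (salt = 2,366,400,000)
After addition: salt = 2,366,400,000 + 342,000,000×19.7 = 9,103,800,000; volume = 444,000,000 m³
S = 9,103,800,000 / 444,000,000 = 20.5041 g/kg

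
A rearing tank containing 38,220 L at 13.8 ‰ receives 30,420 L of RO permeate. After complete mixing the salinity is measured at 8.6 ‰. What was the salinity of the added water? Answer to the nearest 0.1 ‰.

2.1 ‰

Salt balance: 38,220×13.8 + 30,420×S = 68,640×8.6
527,436 + 30,420·S = 590,304
S = (590,304 − 527,436) / 30,420 = 2.0667 ‰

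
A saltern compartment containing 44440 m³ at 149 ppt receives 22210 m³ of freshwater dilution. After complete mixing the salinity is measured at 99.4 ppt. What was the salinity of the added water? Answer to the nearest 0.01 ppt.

Salt balance: 44,440×149 + 22,210×S = 66,650×99.4
6,621,560 + 22,210·S = 6,625,010
S = (6,625,010 − 6,621,560) / 22,210 = 0.1553 ppt

0.16 ppt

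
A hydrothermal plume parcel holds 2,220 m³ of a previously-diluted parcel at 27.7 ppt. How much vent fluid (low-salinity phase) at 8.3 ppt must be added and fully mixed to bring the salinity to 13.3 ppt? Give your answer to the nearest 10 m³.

6390 m³

Salt balance: 2,220×27.7 + V×8.3 = (2,220+V)×13.3
61,494 + 8.3V = 29,526 + 13.3V
31,968 = 5V
V = 6,393.6 m³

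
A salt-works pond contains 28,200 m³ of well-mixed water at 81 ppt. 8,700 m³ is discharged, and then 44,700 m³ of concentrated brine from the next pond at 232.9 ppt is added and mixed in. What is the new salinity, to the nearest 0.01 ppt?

186.76 ppt

Remaining after removal: 19,500 m³ at 81 ppt (salt = 1,579,500)
After addition: salt = 1,579,500 + 44,700×232.9 = 11,990,130; volume = 64,200 m³
S = 11,990,130 / 64,200 = 186.7621 ppt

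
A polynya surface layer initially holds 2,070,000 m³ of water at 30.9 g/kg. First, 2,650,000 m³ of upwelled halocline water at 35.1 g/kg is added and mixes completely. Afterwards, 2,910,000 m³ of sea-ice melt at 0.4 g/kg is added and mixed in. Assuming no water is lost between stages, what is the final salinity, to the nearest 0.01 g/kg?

20.73 g/kg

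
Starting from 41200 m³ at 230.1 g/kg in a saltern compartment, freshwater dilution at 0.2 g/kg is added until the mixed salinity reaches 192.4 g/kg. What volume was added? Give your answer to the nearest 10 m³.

Salt balance: 41,200×230.1 + V×0.2 = (41,200+V)×192.4
9,480,120 + 0.2V = 7,926,880 + 192.4V
1,553,240 = 192.2V
V = 8,081.37 m³

8080 m³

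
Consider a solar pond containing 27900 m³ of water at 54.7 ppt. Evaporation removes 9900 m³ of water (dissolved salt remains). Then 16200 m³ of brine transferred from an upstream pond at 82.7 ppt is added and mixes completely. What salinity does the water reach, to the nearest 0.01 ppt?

83.80 ppt

After evaporation: salt = 27,900×54.7 = 1,526,130; volume = 27,900 − 9,900 = 18,000 m³
After mixing: salt = 1,526,130 + 16,200×82.7 = 2,865,870; volume = 18,000 + 16,200 = 34,200 m³
S = 2,865,870 / 34,200 = 83.7974 ppt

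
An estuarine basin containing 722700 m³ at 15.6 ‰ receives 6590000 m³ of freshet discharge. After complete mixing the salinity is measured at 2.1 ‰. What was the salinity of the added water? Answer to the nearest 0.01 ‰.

Salt balance: 722,700×15.6 + 6,590,000×S = 7,312,700×2.1
11,274,120 + 6,590,000·S = 15,356,670
S = (15,356,670 − 11,274,120) / 6,590,000 = 0.6195 ‰

0.62 ‰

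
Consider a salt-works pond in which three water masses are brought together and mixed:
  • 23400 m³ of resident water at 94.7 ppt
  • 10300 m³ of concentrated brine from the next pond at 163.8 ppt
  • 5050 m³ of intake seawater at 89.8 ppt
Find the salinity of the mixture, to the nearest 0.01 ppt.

Total salt / total volume:
salt = 23,400×94.7 + 10,300×163.8 + 5,050×89.8 = 2,215,980 + 1,687,140 + 453,490 = 4,356,610
volume = 23,400 + 10,300 + 5,050 = 38,750 m³
S = 4,356,610 / 38,750 = 112.4286 ppt

112.43 ppt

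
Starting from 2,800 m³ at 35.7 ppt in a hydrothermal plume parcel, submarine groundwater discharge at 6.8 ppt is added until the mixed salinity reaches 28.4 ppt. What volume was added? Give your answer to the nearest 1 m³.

Salt balance: 2,800×35.7 + V×6.8 = (2,800+V)×28.4
99,960 + 6.8V = 79,520 + 28.4V
20,440 = 21.6V
V = 946.3 m³

946 m³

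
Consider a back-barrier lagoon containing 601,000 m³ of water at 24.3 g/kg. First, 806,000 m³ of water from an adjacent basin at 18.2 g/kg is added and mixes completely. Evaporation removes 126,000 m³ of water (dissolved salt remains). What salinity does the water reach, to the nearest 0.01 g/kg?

22.85 g/kg

After mixing: salt = 601,000×24.3 + 806,000×18.2 = 29,273,500; volume = 1,407,000 m³
After evaporation: salt unchanged = 29,273,500; volume = 1,407,000 − 126,000 = 1,281,000 m³
S = 29,273,500 / 1,281,000 = 22.8521 g/kg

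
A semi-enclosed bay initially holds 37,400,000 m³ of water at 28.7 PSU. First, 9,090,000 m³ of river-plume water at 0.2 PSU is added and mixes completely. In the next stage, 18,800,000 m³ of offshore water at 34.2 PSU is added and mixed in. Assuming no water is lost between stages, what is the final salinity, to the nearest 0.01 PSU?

26.32 PSU

Mass of salt is conserved:
Initial salt = 37,400,000×28.7 = 1,073,380,000
After stage 1: salt = 1,073,380,000 + 9,090,000×0.2 = 1,075,198,000; volume = 46,490,000 m³; S = 23.128 PSU
After stage 2: salt = 1,075,198,000 + 18,800,000×34.2 = 1,718,158,000; volume = 65,290,000 m³
S = 1,718,158,000 / 65,290,000 = 26.3158 PSU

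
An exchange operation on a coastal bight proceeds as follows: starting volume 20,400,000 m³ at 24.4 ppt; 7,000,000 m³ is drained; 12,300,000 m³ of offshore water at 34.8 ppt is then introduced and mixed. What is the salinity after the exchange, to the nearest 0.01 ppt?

29.38 ppt

Remaining after removal: 13,400,000 m³ at 24.4 ppt (salt = 326,960,000)
After addition: salt = 326,960,000 + 12,300,000×34.8 = 755,000,000; volume = 25,700,000 m³
S = 755,000,000 / 25,700,000 = 29.3774 ppt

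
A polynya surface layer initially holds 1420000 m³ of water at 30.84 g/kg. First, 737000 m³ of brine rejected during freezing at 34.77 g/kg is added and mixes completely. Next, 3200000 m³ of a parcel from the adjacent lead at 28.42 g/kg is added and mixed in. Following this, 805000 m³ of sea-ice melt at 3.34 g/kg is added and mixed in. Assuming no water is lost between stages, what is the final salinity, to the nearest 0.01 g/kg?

By conservation of dissolved salt,
Initial salt = 1,420,000×30.84 = 43,792,800
After stage 1: salt = 43,792,800 + 737,000×34.77 = 69,418,290; volume = 2,157,000 m³; S = 32.183 g/kg
After stage 2: salt = 69,418,290 + 3,200,000×28.42 = 160,362,290; volume = 5,357,000 m³; S = 29.935 g/kg
After stage 3: salt = 160,362,290 + 805,000×3.34 = 163,050,990; volume = 6,162,000 m³
S = 163,050,990 / 6,162,000 = 26.4607 g/kg

26.46 g/kg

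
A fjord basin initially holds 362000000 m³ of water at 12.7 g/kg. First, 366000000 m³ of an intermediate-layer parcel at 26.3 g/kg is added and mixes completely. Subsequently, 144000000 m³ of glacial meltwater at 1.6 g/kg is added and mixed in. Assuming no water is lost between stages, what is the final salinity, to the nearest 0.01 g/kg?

16.58 g/kg

By conservation of dissolved salt,
Initial salt = 362,000,000×12.7 = 4,597,400,000
After stage 1: salt = 4,597,400,000 + 366,000,000×26.3 = 14,223,200,000; volume = 728,000,000 m³; S = 19.537 g/kg
After stage 2: salt = 14,223,200,000 + 144,000,000×1.6 = 14,453,600,000; volume = 872,000,000 m³
S = 14,453,600,000 / 872,000,000 = 16.5752 g/kg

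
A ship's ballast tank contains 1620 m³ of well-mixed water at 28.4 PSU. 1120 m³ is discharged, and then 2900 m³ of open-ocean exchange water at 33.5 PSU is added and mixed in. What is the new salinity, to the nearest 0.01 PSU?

32.75 PSU

Remaining after removal: 500 m³ at 28.4 PSU (salt = 14,200)
After addition: salt = 14,200 + 2,900×33.5 = 111,350; volume = 3,400 m³
S = 111,350 / 3,400 = 32.75 PSU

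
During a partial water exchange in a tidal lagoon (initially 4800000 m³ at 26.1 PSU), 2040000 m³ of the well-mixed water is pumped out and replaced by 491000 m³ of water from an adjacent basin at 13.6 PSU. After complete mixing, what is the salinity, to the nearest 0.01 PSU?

24.21 PSU

Remaining after removal: 2,760,000 m³ at 26.1 PSU (salt = 72,036,000)
After addition: salt = 72,036,000 + 491,000×13.6 = 78,713,600; volume = 3,251,000 m³
S = 78,713,600 / 3,251,000 = 24.2121 PSU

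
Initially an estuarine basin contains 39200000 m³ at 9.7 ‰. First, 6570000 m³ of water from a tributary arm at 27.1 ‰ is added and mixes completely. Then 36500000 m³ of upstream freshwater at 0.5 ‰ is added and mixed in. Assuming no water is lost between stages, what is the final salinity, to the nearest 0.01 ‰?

7.01 ‰

By conservation of dissolved salt,
Initial salt = 39,200,000×9.7 = 380,240,000
After stage 1: salt = 380,240,000 + 6,570,000×27.1 = 558,287,000; volume = 45,770,000 m³; S = 12.198 ‰
After stage 2: salt = 558,287,000 + 36,500,000×0.5 = 576,537,000; volume = 82,270,000 m³
S = 576,537,000 / 82,270,000 = 7.0079 ‰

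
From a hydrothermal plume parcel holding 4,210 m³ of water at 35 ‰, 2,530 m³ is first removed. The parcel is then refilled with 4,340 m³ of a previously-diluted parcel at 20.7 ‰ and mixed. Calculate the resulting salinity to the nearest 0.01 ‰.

24.69 ‰

Remaining after removal: 1,680 m³ at 35 ‰ (salt = 58,800)
After addition: salt = 58,800 + 4,340×20.7 = 148,638; volume = 6,020 m³
S = 148,638 / 6,020 = 24.6907 ‰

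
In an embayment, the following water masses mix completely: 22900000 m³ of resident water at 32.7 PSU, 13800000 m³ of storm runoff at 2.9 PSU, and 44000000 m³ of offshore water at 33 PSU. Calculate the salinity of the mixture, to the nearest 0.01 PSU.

27.77 PSU

Conserving salt mass:
salt = 22,900,000×32.7 + 13,800,000×2.9 + 44,000,000×33 = 748,830,000 + 40,020,000 + 1,452,000,000 = 2,240,850,000
volume = 22,900,000 + 13,800,000 + 44,000,000 = 80,700,000 m³
S = 2,240,850,000 / 80,700,000 = 27.7677 PSU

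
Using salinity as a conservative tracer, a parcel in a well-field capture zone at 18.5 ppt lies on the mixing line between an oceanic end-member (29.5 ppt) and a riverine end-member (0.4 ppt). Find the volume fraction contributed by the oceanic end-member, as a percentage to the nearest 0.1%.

62.2%

Let g be the oceanic fraction. Salt balance per unit volume:
g×29.5 + (1−g)×0.4 = 18.5
g = (18.5 − 0.4) / (29.5 − 0.4) = 18.1/29.1 = 0.622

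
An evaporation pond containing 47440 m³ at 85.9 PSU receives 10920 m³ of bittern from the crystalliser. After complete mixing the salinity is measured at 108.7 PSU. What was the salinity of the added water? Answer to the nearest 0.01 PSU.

207.75 PSU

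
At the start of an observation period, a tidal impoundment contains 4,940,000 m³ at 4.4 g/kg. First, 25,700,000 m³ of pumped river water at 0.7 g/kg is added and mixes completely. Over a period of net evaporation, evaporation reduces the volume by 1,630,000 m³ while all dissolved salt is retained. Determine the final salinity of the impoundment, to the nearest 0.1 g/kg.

After mixing: salt = 4,940,000×4.4 + 25,700,000×0.7 = 39,726,000; volume = 30,640,000 m³
After evaporation: salt unchanged = 39,726,000; volume = 30,640,000 − 1,630,000 = 29,010,000 m³
S = 39,726,000 / 29,010,000 = 1.3694 g/kg

1.4 g/kg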